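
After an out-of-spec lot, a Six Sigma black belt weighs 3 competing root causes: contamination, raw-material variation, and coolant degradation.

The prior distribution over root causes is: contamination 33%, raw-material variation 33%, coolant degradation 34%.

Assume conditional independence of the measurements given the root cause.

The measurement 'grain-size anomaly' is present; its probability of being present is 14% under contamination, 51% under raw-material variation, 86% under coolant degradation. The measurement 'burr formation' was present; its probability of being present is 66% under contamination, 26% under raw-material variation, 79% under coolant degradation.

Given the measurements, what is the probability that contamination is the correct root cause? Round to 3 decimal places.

0.100

For each hypothesis, the unnormalized posterior weight is prior × product of the measurement likelihoods:
  contamination: 0.33 × 0.14 × 0.66 = 0.030492
  raw-material variation: 0.33 × 0.51 × 0.26 = 0.043758
  coolant degradation: 0.34 × 0.86 × 0.79 = 0.231
Marginal likelihood of the evidence = 0.30525.
P(contamination | evidence) = 0.030492 / 0.30525 ≈ 0.100.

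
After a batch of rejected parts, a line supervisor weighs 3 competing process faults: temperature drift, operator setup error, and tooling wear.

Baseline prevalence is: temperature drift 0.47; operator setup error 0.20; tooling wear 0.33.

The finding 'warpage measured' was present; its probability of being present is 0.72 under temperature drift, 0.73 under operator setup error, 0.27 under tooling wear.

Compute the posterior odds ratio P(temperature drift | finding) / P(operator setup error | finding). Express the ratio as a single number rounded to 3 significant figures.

2.32

The normalizing constant cancels in an odds ratio, so compute prior × likelihood for the two hypotheses only:
  temperature drift: 0.47 × 0.72 = 0.3384
  operator setup error: 0.20 × 0.73 = 0.146
Odds(temperature drift : operator setup error) = 0.3384 / 0.146 ≈ 2.32.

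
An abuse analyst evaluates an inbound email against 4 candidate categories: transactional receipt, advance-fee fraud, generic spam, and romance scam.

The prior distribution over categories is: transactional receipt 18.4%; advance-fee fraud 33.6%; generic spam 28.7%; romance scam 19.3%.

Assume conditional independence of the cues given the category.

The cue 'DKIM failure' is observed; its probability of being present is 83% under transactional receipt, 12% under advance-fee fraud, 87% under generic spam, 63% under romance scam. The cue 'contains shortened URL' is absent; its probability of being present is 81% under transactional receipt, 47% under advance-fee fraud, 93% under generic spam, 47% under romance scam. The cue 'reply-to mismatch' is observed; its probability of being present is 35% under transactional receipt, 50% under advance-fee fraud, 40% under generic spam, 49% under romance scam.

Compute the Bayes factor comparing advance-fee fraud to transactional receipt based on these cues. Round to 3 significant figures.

0.576

The Bayes factor is the ratio of the joint likelihoods of the cue pattern under the two hypotheses (using 1 − P(present | H) for each absent cue).
  advance-fee fraud: 0.12 × (1 − 0.47) × 0.50 = 0.0318
  transactional receipt: 0.83 × (1 − 0.81) × 0.35 = 0.055195
Bayes factor = 0.0318 / 0.055195 ≈ 0.576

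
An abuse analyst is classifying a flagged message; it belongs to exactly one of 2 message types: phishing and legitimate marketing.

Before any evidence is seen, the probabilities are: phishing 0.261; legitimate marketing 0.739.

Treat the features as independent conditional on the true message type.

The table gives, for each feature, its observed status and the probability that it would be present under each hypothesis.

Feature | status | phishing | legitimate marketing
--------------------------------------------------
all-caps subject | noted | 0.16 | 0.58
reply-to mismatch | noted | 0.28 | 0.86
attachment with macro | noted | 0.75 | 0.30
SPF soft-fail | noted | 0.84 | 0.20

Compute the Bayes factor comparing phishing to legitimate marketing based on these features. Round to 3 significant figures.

Take the product of per-feature likelihoods under each hypothesis, then divide.
  phishing: 0.16 × 0.28 × 0.75 × 0.84 = 0.028224
  legitimate marketing: 0.58 × 0.86 × 0.30 × 0.20 = 0.029928
Bayes factor = 0.028224 / 0.029928 ≈ 0.943

0.943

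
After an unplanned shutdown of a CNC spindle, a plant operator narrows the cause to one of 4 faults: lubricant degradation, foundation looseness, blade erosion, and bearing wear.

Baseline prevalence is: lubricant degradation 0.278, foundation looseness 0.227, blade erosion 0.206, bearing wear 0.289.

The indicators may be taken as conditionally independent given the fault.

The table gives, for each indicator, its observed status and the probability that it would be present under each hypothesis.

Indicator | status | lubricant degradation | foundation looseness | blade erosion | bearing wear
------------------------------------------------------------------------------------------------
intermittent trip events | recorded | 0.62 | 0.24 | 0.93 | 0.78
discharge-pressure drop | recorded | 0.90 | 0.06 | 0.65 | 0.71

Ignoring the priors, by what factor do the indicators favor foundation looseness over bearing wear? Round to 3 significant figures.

0.0260

Take the product of per-indicator likelihoods under each hypothesis, then divide.
  foundation looseness: 0.24 × 0.06 = 0.0144
  bearing wear: 0.78 × 0.71 = 0.5538
Bayes factor = 0.0144 / 0.5538 ≈ 0.0260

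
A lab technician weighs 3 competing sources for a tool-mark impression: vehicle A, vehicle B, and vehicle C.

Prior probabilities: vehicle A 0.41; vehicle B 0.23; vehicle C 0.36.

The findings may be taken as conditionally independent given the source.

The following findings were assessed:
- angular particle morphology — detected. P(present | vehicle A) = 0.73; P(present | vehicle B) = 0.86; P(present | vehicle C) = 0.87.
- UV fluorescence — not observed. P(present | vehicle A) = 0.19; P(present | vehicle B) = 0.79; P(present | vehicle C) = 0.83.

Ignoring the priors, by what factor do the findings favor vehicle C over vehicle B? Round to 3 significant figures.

The Bayes factor is the ratio of the joint likelihoods of the evidence pattern under the two hypotheses (using 1 − P(present | H) for each absent finding).
  vehicle C: 0.87 × (1 − 0.83) = 0.1479
  vehicle B: 0.86 × (1 − 0.79) = 0.1806
Bayes factor = 0.1479 / 0.1806 ≈ 0.819

0.819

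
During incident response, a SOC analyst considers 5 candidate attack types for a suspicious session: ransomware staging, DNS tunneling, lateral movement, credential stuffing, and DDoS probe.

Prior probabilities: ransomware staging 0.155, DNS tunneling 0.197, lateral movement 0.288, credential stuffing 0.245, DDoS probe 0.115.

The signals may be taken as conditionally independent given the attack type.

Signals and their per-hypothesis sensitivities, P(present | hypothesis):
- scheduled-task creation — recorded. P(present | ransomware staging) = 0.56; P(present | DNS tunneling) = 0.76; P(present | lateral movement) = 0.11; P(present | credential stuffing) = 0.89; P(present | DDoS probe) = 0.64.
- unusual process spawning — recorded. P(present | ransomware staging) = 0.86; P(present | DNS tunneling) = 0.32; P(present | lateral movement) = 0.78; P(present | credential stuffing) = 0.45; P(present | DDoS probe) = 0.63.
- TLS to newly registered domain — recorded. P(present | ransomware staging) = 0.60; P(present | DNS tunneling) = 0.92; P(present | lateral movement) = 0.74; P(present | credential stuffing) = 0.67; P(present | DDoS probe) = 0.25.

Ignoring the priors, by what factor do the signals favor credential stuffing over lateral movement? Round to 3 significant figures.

Joint likelihood of the signal pattern under each hypothesis:
  credential stuffing: 0.89 × 0.45 × 0.67 = 0.26834
  lateral movement: 0.11 × 0.78 × 0.74 = 0.063492
Bayes factor = 0.26834 / 0.063492 ≈ 4.23

4.23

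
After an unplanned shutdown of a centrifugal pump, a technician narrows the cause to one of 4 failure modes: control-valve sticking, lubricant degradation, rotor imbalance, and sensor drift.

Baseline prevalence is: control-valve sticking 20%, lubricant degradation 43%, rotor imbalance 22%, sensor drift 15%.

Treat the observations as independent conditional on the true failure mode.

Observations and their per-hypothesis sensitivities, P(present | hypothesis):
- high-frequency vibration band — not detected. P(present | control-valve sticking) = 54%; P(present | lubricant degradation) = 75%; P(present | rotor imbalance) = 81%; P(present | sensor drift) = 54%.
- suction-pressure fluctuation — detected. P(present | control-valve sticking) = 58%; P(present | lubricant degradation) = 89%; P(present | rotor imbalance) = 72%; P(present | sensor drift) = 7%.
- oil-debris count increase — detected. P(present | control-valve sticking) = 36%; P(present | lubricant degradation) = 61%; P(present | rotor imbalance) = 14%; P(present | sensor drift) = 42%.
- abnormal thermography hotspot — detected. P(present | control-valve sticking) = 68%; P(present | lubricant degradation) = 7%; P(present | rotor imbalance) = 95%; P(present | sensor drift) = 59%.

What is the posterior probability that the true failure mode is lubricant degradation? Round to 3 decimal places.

0.183

Multiply each prior by the joint likelihood of the evidence pattern (using 1 − P(present | H) for each absent observation):
  control-valve sticking: 0.20 × (1 − 0.54) × 0.58 × 0.36 × 0.68 = 0.013063
  lubricant degradation: 0.43 × (1 − 0.75) × 0.89 × 0.61 × 0.07 = 0.0040853
  rotor imbalance: 0.22 × (1 − 0.81) × 0.72 × 0.14 × 0.95 = 0.0040028
  sensor drift: 0.15 × (1 − 0.54) × 0.07 × 0.42 × 0.59 = 0.0011969
The unnormalized weights sum to 0.022347.
P(lubricant degradation | evidence) = 0.0040853 / 0.022347 ≈ 0.183.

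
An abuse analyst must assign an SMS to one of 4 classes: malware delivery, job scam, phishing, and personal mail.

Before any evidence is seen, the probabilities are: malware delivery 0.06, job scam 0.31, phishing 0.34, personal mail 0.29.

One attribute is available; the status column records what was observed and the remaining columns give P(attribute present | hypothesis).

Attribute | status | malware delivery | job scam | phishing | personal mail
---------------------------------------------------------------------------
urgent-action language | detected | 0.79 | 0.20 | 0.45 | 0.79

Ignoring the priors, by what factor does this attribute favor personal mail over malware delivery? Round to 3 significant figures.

1.00

The Bayes factor is the ratio of the two likelihoods.
  personal mail: 0.79
  malware delivery: 0.79
Bayes factor = 0.79 / 0.79 ≈ 1.00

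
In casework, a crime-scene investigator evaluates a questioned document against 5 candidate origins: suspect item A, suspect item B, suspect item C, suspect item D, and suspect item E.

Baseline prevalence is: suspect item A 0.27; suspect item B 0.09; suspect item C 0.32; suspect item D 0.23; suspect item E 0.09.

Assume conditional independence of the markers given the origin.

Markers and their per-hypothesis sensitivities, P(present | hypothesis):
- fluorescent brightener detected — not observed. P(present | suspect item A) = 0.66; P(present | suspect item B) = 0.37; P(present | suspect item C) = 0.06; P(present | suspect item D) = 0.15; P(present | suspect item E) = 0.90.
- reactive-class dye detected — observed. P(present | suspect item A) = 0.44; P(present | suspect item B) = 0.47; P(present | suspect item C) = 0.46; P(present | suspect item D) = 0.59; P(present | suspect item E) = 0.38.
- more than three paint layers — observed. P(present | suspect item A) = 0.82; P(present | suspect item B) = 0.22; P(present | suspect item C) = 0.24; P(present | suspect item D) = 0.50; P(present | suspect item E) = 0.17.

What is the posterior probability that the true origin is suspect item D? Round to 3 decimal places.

0.442

For each hypothesis, the unnormalized posterior weight is prior × product of the marker likelihoods (using 1 − P(present | H) for each absent marker):
  suspect item A: 0.27 × (1 − 0.66) × 0.44 × 0.82 = 0.033121
  suspect item B: 0.09 × (1 − 0.37) × 0.47 × 0.22 = 0.0058628
  suspect item C: 0.32 × (1 − 0.06) × 0.46 × 0.24 = 0.033208
  suspect item D: 0.23 × (1 − 0.15) × 0.59 × 0.50 = 0.057673
  suspect item E: 0.09 × (1 − 0.90) × 0.38 × 0.17 = 0.0005814
The unnormalized weights sum to 0.13045.
P(suspect item D | evidence) = 0.057673 / 0.13045 ≈ 0.442.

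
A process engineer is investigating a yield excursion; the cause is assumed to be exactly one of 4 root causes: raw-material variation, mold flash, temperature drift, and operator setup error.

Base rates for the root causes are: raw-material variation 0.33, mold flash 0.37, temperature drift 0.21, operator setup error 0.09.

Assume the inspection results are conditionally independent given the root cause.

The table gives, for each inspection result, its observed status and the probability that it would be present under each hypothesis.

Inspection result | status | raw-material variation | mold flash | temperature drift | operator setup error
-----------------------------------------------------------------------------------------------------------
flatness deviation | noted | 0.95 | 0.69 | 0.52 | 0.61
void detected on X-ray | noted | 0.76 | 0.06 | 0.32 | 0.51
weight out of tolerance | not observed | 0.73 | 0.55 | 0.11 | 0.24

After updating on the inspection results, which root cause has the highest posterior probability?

For each hypothesis, the unnormalized posterior weight is prior × product of the inspection result likelihoods (using 1 − P(present | H) for each absent inspection result):
  raw-material variation: 0.33 × 0.95 × 0.76 × (1 − 0.73) = 0.06433
  mold flash: 0.37 × 0.69 × 0.06 × (1 − 0.55) = 0.0068931
  temperature drift: 0.21 × 0.52 × 0.32 × (1 − 0.11) = 0.0311
  operator setup error: 0.09 × 0.61 × 0.51 × (1 − 0.24) = 0.021279
Marginal likelihood of the evidence = 0.1236.
P(raw-material variation | evidence) ≈ 0.06433 / 0.1236 ≈ 0.520
P(mold flash | evidence) ≈ 0.0068931 / 0.1236 ≈ 0.056
P(temperature drift | evidence) ≈ 0.0311 / 0.1236 ≈ 0.252
P(operator setup error | evidence) ≈ 0.021279 / 0.1236 ≈ 0.172
The largest is 0.520, so raw-material variation is most probable.

raw-material variation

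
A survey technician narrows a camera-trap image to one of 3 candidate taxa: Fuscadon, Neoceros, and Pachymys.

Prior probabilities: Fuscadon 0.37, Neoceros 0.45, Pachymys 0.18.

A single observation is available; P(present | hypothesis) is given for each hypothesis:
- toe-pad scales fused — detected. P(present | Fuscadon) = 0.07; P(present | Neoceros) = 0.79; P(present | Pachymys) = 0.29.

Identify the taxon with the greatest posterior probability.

Neoceros

Multiply each prior by the likelihood of the observation:
  Fuscadon: 0.37 × 0.07 = 0.0259
  Neoceros: 0.45 × 0.79 = 0.3555
  Pachymys: 0.18 × 0.29 = 0.0522
Normalizing constant Z = 0.0259 + 0.3555 + 0.0522 = 0.4336.
P(Fuscadon | evidence) ≈ 0.0259 / 0.4336 ≈ 0.060
P(Neoceros | evidence) ≈ 0.3555 / 0.4336 ≈ 0.820
P(Pachymys | evidence) ≈ 0.0522 / 0.4336 ≈ 0.120
The largest is 0.820, so Neoceros is most probable.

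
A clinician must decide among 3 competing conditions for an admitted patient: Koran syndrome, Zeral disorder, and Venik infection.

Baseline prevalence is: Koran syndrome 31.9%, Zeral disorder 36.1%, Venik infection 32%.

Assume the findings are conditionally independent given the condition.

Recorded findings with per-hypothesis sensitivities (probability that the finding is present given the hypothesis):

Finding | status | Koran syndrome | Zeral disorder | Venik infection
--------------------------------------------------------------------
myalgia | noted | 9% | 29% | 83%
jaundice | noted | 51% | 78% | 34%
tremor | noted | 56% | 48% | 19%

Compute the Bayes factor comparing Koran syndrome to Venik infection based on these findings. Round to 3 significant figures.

Take the product of per-finding likelihoods under each hypothesis, then divide.
  Koran syndrome: 0.09 × 0.51 × 0.56 = 0.025704
  Venik infection: 0.83 × 0.34 × 0.19 = 0.053618
Bayes factor = 0.025704 / 0.053618 ≈ 0.479

0.479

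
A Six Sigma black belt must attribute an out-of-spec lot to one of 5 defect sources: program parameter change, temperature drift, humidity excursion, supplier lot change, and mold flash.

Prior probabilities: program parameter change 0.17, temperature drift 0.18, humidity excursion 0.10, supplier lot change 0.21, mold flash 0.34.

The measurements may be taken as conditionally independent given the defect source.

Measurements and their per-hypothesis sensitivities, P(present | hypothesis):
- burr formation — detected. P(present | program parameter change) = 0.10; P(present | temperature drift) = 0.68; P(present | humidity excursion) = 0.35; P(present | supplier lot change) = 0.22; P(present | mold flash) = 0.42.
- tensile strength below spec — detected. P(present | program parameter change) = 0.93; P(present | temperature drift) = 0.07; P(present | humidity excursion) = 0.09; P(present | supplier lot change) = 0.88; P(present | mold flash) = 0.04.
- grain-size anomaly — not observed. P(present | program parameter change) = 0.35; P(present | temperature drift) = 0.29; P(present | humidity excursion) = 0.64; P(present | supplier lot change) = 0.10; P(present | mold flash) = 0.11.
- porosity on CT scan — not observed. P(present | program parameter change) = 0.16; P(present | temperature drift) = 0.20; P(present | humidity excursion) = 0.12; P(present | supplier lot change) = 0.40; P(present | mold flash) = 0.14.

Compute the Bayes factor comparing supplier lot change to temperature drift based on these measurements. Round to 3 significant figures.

3.87

Take the product of per-measurement likelihoods under each hypothesis (using 1 − P(present | H) for each absent measurement), then divide.
  supplier lot change: 0.22 × 0.88 × (1 − 0.10) × (1 − 0.40) = 0.10454
  temperature drift: 0.68 × 0.07 × (1 − 0.29) × (1 − 0.20) = 0.027037
Bayes factor = 0.10454 / 0.027037 ≈ 3.87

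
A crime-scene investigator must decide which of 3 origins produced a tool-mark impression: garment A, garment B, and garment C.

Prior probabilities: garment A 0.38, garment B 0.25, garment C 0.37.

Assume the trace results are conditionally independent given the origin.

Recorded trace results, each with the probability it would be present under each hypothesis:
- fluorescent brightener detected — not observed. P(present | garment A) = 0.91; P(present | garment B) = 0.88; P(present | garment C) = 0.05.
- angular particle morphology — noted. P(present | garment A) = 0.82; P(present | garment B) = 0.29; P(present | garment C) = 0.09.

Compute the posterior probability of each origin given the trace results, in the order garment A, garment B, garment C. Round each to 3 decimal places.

By Bayes' rule with conditional independence, the unnormalized weight for each hypothesis is prior × ∏ likelihoods (using 1 − P(present | H) for each absent trace result):
  garment A: 0.38 × (1 − 0.91) × 0.82 = 0.028044
  garment B: 0.25 × (1 − 0.88) × 0.29 = 0.0087
  garment C: 0.37 × (1 − 0.05) × 0.09 = 0.031635
The unnormalized weights sum to 0.068379.
P(garment A | evidence) = 0.028044 / 0.068379 ≈ 0.410
P(garment B | evidence) = 0.0087 / 0.068379 ≈ 0.127
P(garment C | evidence) = 0.031635 / 0.068379 ≈ 0.463

0.410, 0.127, 0.463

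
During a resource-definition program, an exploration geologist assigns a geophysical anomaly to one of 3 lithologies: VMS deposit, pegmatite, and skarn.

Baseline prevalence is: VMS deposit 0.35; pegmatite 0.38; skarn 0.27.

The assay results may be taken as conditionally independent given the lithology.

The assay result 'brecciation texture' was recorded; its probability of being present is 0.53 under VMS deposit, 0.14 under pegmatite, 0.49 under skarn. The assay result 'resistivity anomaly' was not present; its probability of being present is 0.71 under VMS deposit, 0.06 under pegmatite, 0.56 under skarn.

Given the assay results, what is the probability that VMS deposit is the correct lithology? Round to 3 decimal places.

0.332

For each hypothesis, the unnormalized posterior weight is prior × product of the assay result likelihoods (using 1 − P(present | H) for each absent assay result):
  VMS deposit: 0.35 × 0.53 × (1 − 0.71) = 0.053795
  pegmatite: 0.38 × 0.14 × (1 − 0.06) = 0.050008
  skarn: 0.27 × 0.49 × (1 − 0.56) = 0.058212
Normalizing constant Z = 0.053795 + 0.050008 + 0.058212 = 0.16202.
P(VMS deposit | evidence) = 0.053795 / 0.16202 ≈ 0.332.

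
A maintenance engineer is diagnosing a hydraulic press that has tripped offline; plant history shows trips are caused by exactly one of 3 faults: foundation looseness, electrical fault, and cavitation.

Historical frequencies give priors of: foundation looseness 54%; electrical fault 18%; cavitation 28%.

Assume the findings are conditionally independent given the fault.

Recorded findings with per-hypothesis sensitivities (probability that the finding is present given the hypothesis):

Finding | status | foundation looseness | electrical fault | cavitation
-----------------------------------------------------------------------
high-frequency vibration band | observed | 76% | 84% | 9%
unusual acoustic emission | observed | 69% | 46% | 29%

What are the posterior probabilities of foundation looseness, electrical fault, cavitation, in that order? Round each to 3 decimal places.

0.787, 0.193, 0.020

By Bayes' rule with conditional independence, the unnormalized weight for each hypothesis is prior × ∏ likelihoods:
  foundation looseness: 0.54 × 0.76 × 0.69 = 0.28318
  electrical fault: 0.18 × 0.84 × 0.46 = 0.069552
  cavitation: 0.28 × 0.09 × 0.29 = 0.007308
Marginal likelihood of the evidence = 0.36004.
P(foundation looseness | evidence) = 0.28318 / 0.36004 ≈ 0.787
P(electrical fault | evidence) = 0.069552 / 0.36004 ≈ 0.193
P(cavitation | evidence) = 0.007308 / 0.36004 ≈ 0.020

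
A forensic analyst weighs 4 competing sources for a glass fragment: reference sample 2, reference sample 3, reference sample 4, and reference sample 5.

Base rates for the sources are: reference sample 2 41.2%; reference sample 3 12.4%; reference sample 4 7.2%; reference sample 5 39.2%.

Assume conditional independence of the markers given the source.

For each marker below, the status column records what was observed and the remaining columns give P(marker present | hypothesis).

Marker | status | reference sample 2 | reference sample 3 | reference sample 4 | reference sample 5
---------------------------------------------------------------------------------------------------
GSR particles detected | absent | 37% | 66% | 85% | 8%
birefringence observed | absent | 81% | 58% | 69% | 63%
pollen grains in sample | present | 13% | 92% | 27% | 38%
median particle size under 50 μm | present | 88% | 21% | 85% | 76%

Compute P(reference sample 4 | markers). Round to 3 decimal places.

0.016

By Bayes' rule with conditional independence, the unnormalized weight for each hypothesis is prior × ∏ likelihoods (using 1 − P(present | H) for each absent marker):
  reference sample 2: 0.412 × (1 − 0.37) × (1 − 0.81) × 0.13 × 0.88 = 0.0056418
  reference sample 3: 0.124 × (1 − 0.66) × (1 − 0.58) × 0.92 × 0.21 = 0.003421
  reference sample 4: 0.072 × (1 − 0.85) × (1 − 0.69) × 0.27 × 0.85 = 0.00076837
  reference sample 5: 0.392 × (1 − 0.08) × (1 − 0.63) × 0.38 × 0.76 = 0.038537
Marginal likelihood of the evidence = 0.048368.
P(reference sample 4 | evidence) = 0.00076837 / 0.048368 ≈ 0.016.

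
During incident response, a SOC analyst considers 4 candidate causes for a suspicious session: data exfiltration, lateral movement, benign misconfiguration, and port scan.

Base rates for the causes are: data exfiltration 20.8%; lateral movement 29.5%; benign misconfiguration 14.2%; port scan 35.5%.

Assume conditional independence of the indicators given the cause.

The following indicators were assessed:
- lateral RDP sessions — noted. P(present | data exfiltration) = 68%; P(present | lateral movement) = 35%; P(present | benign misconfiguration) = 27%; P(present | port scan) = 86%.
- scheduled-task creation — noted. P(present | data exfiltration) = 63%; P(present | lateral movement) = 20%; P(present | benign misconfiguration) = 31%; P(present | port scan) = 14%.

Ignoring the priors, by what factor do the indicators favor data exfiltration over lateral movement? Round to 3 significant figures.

Joint likelihood of the indicator pattern under each hypothesis:
  data exfiltration: 0.68 × 0.63 = 0.4284
  lateral movement: 0.35 × 0.20 = 0.07
Bayes factor = 0.4284 / 0.07 ≈ 6.12

6.12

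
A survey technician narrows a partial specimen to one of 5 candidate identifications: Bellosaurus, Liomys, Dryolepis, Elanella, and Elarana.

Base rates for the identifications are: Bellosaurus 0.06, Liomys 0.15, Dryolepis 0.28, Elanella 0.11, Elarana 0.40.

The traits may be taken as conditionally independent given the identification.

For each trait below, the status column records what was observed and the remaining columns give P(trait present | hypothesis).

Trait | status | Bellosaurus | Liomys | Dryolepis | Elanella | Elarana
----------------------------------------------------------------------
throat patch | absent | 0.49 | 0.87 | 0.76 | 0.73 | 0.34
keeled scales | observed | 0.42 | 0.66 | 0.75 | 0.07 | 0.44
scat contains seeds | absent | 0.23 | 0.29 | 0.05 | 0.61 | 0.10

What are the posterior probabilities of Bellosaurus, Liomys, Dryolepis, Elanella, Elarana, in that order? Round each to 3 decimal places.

0.057, 0.053, 0.278, 0.005, 0.607

By Bayes' rule with conditional independence, the unnormalized weight for each hypothesis is prior × ∏ likelihoods (using 1 − P(present | H) for each absent trait):
  Bellosaurus: 0.06 × (1 − 0.49) × 0.42 × (1 − 0.23) = 0.009896
  Liomys: 0.15 × (1 − 0.87) × 0.66 × (1 − 0.29) = 0.0091377
  Dryolepis: 0.28 × (1 − 0.76) × 0.75 × (1 − 0.05) = 0.04788
  Elanella: 0.11 × (1 − 0.73) × 0.07 × (1 − 0.61) = 0.00081081
  Elarana: 0.40 × (1 − 0.34) × 0.44 × (1 − 0.10) = 0.10454
Marginal likelihood of the evidence = 0.17227.
P(Bellosaurus | evidence) = 0.009896 / 0.17227 ≈ 0.057
P(Liomys | evidence) = 0.0091377 / 0.17227 ≈ 0.053
P(Dryolepis | evidence) = 0.04788 / 0.17227 ≈ 0.278
P(Elanella | evidence) = 0.00081081 / 0.17227 ≈ 0.005
P(Elarana | evidence) = 0.10454 / 0.17227 ≈ 0.607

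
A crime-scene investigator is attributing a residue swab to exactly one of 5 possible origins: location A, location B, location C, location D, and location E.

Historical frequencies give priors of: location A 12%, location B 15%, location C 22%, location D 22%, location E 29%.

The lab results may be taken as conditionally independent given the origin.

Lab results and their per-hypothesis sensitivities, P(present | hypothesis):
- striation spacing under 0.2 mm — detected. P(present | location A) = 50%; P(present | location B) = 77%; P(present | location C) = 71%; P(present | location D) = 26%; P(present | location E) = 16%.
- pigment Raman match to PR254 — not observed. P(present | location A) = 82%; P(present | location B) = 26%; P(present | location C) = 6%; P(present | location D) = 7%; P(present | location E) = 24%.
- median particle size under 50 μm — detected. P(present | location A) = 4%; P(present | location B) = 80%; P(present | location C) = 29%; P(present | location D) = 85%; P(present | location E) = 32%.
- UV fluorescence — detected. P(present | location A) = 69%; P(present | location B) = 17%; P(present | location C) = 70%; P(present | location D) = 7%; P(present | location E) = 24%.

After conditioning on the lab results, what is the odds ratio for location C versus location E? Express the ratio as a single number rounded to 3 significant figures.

11.0

Posterior odds equal prior odds times the likelihood ratio; only the two competing hypotheses matter (using 1 − P(present | H) for each absent lab result).
  location C: 0.22 × 0.71 × (1 − 0.06) × 0.29 × 0.70 = 0.029806
  location E: 0.29 × 0.16 × (1 − 0.24) × 0.32 × 0.24 = 0.0027083
Posterior odds = 0.029806 / 0.0027083 ≈ 11.0.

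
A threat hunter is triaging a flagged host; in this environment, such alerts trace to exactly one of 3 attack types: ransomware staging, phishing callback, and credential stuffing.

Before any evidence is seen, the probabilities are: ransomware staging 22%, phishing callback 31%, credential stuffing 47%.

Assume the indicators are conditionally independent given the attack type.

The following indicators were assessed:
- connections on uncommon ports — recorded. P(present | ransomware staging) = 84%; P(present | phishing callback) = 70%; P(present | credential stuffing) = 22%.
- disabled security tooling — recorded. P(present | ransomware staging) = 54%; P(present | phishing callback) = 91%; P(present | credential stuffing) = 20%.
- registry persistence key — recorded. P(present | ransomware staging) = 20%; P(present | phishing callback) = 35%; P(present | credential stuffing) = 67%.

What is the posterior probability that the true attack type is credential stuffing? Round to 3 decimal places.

0.135

Multiply each prior by the joint likelihood of the indicator pattern:
  ransomware staging: 0.22 × 0.84 × 0.54 × 0.20 = 0.019958
  phishing callback: 0.31 × 0.70 × 0.91 × 0.35 = 0.069114
  credential stuffing: 0.47 × 0.22 × 0.20 × 0.67 = 0.013856
The unnormalized weights sum to 0.10293.
P(credential stuffing | evidence) = 0.013856 / 0.10293 ≈ 0.135.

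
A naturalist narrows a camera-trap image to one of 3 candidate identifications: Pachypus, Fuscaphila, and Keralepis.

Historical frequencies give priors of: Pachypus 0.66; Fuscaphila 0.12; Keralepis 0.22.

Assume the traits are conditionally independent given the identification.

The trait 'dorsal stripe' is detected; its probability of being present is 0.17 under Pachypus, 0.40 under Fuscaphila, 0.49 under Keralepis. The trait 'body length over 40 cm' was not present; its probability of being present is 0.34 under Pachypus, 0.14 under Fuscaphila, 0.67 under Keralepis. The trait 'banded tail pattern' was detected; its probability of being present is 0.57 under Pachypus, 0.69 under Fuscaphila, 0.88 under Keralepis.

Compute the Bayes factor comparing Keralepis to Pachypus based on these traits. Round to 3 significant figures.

Joint likelihood of the trait pattern under each hypothesis (using 1 − P(present | H) for each absent trait):
  Keralepis: 0.49 × (1 − 0.67) × 0.88 = 0.1423
  Pachypus: 0.17 × (1 − 0.34) × 0.57 = 0.063954
Bayes factor = 0.1423 / 0.063954 ≈ 2.22

2.22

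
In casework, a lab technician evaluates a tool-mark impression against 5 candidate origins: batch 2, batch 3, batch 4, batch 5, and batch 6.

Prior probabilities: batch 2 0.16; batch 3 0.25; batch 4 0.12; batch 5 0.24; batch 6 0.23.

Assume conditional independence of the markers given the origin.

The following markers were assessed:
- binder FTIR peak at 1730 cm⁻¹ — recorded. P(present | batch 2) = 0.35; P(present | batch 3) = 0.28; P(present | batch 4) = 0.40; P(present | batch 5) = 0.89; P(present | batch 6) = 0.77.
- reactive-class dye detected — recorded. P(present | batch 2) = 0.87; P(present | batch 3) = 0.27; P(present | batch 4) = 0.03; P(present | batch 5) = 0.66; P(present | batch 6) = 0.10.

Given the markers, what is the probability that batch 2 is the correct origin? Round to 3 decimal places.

0.214

For each hypothesis, the unnormalized posterior weight is prior × product of the marker likelihoods:
  batch 2: 0.16 × 0.35 × 0.87 = 0.04872
  batch 3: 0.25 × 0.28 × 0.27 = 0.0189
  batch 4: 0.12 × 0.40 × 0.03 = 0.00144
  batch 5: 0.24 × 0.89 × 0.66 = 0.14098
  batch 6: 0.23 × 0.77 × 0.10 = 0.01771
The unnormalized weights sum to 0.22775.
P(batch 2 | evidence) = 0.04872 / 0.22775 ≈ 0.214.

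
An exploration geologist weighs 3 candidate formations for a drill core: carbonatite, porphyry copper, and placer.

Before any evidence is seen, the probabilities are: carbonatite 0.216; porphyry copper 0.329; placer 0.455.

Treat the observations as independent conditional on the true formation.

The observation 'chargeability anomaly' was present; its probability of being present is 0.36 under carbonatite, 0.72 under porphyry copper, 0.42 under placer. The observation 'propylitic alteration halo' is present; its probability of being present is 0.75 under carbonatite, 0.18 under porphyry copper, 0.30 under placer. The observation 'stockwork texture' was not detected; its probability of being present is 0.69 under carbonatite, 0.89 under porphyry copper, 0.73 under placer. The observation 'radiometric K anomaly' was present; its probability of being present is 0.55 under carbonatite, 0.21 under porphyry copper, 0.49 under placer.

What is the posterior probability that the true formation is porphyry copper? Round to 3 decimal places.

0.053

By Bayes' rule with conditional independence, the unnormalized weight for each hypothesis is prior × ∏ likelihoods (using 1 − P(present | H) for each absent observation):
  carbonatite: 0.216 × 0.36 × 0.75 × (1 − 0.69) × 0.55 = 0.0099436
  porphyry copper: 0.329 × 0.72 × 0.18 × (1 − 0.89) × 0.21 = 0.00098495
  placer: 0.455 × 0.42 × 0.30 × (1 − 0.73) × 0.49 = 0.0075848
The unnormalized weights sum to 0.018513.
P(porphyry copper | evidence) = 0.00098495 / 0.018513 ≈ 0.053.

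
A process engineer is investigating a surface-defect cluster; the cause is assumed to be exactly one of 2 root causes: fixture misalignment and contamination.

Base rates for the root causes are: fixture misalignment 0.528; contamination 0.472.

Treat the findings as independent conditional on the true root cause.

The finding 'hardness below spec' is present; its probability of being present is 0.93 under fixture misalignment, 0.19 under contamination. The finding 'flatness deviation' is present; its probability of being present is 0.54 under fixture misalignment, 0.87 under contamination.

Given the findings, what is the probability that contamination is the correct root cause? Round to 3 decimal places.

Multiply each prior by the joint likelihood of the evidence pattern:
  fixture misalignment: 0.528 × 0.93 × 0.54 = 0.26516
  contamination: 0.472 × 0.19 × 0.87 = 0.078022
The unnormalized weights sum to 0.34318.
P(contamination | evidence) = 0.078022 / 0.34318 ≈ 0.227.

0.227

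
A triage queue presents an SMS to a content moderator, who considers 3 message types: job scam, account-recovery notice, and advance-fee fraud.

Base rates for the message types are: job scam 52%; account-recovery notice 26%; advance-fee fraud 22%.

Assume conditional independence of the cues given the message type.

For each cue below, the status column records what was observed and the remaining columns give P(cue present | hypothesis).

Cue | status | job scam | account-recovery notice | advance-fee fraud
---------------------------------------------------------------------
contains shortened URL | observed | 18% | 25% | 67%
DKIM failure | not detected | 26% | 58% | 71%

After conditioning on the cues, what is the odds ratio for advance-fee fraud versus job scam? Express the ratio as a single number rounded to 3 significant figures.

0.617

Posterior odds equal prior odds times the likelihood ratio; only the two competing hypotheses matter (using 1 − P(present | H) for each absent cue).
  advance-fee fraud: 0.22 × 0.67 × (1 − 0.71) = 0.042746
  job scam: 0.52 × 0.18 × (1 − 0.26) = 0.069264
Odds(advance-fee fraud : job scam) = 0.042746 / 0.069264 ≈ 0.617.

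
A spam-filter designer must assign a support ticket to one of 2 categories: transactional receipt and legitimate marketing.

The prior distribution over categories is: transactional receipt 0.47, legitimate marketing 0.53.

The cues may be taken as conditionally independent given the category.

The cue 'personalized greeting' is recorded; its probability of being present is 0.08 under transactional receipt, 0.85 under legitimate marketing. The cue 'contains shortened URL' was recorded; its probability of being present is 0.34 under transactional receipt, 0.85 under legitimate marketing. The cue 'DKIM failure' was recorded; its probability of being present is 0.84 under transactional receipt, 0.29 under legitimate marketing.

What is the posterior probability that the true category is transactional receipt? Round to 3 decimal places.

0.088

By Bayes' rule with conditional independence, the unnormalized weight for each hypothesis is prior × ∏ likelihoods:
  transactional receipt: 0.47 × 0.08 × 0.34 × 0.84 = 0.010739
  legitimate marketing: 0.53 × 0.85 × 0.85 × 0.29 = 0.11105
The unnormalized weights sum to 0.12179.
P(transactional receipt | evidence) = 0.010739 / 0.12179 ≈ 0.088.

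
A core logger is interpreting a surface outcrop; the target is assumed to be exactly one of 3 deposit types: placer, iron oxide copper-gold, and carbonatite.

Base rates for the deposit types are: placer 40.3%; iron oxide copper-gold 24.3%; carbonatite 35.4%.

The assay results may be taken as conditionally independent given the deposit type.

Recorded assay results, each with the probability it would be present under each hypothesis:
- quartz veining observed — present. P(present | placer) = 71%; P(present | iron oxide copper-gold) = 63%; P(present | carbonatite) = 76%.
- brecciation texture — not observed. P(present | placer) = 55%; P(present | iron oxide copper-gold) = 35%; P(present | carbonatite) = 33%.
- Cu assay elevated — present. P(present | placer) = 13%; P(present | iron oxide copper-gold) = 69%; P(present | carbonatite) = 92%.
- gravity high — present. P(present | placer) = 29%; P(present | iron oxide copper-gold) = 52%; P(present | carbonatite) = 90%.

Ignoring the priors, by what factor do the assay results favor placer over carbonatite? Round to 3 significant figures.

0.0286

The Bayes factor is the ratio of the joint likelihoods of the assay result pattern under the two hypotheses (using 1 − P(present | H) for each absent assay result).
  placer: 0.71 × (1 − 0.55) × 0.13 × 0.29 = 0.012045
  carbonatite: 0.76 × (1 − 0.33) × 0.92 × 0.90 = 0.42162
Bayes factor = 0.012045 / 0.42162 ≈ 0.0286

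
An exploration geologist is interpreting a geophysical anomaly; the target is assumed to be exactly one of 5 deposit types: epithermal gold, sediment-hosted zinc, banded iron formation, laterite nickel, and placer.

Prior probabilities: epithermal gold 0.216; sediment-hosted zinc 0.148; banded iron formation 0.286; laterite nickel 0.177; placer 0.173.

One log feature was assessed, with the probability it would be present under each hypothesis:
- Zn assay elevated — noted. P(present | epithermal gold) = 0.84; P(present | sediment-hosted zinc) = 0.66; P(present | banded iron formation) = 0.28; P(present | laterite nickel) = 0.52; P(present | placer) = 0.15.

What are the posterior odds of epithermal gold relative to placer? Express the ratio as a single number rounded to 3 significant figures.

Unnormalized posterior weight (prior times the log feature likelihood) for each of the two hypotheses:
  epithermal gold: 0.216 × 0.84 = 0.18144
  placer: 0.173 × 0.15 = 0.02595
Posterior odds = 0.18144 / 0.02595 ≈ 6.99.

6.99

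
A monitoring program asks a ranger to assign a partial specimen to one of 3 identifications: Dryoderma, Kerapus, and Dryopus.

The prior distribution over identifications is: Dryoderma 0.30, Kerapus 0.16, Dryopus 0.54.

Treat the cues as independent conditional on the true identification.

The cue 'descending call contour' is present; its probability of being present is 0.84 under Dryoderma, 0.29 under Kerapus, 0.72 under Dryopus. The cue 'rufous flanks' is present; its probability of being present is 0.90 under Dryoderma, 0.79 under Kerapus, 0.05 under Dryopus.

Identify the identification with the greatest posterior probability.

Dryoderma

For each hypothesis, the unnormalized posterior weight is prior × product of the cue likelihoods:
  Dryoderma: 0.30 × 0.84 × 0.90 = 0.2268
  Kerapus: 0.16 × 0.29 × 0.79 = 0.036656
  Dryopus: 0.54 × 0.72 × 0.05 = 0.01944
Normalizing constant Z = 0.2268 + 0.036656 + 0.01944 = 0.2829.
P(Dryoderma | evidence) ≈ 0.2268 / 0.2829 ≈ 0.802
P(Kerapus | evidence) ≈ 0.036656 / 0.2829 ≈ 0.130
P(Dryopus | evidence) ≈ 0.01944 / 0.2829 ≈ 0.069
The largest is 0.802, so Dryoderma is most probable.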